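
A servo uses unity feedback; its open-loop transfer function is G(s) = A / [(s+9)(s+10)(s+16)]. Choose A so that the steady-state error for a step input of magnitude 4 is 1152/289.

5

No free integrators in G(s): this is a type 0 system.
K_p = lim_{s→0} G(s) = A / (9·10·16) = (1/1440)·A.
e_ss = 4/(1 + K_p) = 1152/289 ⇒ 1 + (1/1440)·A = 289/288 ⇒ A = 5.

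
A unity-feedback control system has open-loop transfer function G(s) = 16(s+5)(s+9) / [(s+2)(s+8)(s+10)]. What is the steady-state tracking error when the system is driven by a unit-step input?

2/11

The open loop has no poles at the origin → type 0 system.
K_p = lim_{s→0} G(s) = 16·5·9 / (2·8·10) = 4.5.
e_ss = 1/(1 + K_p) = 1/5.5 = 2/11.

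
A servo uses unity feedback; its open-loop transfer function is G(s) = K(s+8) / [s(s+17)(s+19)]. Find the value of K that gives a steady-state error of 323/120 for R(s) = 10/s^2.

The open loop has one pole at the origin → type 1 system.
K_v = lim_{s→0} s·G(s) = K·8 / (17·19) = (8/323)·K.
e_ss = 10/K_v = 323/120 ⇒ K_v = 1200/323 ⇒ K = (1200/323)/(8/323) = 150.

150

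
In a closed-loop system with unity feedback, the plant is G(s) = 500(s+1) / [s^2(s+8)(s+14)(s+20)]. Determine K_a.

G(s) has two factors of s in the denominator, so the system is type 2.
K_a = lim_{s→0} s^2·G(s) = 500·1 / (8·14·20) = 25/112.

25/112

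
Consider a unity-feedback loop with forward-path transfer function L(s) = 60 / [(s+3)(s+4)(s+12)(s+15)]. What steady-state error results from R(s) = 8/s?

System type = 0 (no poles at s=0).
K_p = lim_{s→0} L(s) = 60 / (3·4·12·15) = 1/36.
e_ss = 8/(1 + K_p) = 8/(37/36) = 288/37.

288/37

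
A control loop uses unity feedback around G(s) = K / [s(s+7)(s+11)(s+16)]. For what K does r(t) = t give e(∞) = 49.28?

System type = 1 (one pole at s=0).
K_v = lim_{s→0} s·G(s) = K / (7·11·16) = (1/1232)·K.
e_ss = 1/K_v = 49.28 ⇒ K_v = 25/1232 ⇒ K = (25/1232)/(1/1232) = 25.

25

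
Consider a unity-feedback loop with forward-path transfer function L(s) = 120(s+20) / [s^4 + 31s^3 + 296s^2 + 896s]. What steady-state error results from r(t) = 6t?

2.24

The denominator has no term below 896s — 1 pole at s=0, type 1.
K_v = lim_{s→0} s·L(s) = 120·20 / 896 = 75/28.
e_ss = 6/K_v = 6/(75/28) = 2.24.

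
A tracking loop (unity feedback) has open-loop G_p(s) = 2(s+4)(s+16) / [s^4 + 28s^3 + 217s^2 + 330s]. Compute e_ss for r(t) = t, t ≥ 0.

Factoring s from the denominator leaves a polynomial with constant term 330, so the system is type 1.
K_v = lim_{s→0} s·G_p(s) = 2·4·16 / 330 = 64/165.
e_ss = 1/K_v = 1/(64/165) = 165/64.

165/64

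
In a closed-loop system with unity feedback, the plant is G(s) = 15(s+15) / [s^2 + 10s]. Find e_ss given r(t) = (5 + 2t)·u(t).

4/45

The denominator has no term below 10s — 1 pole at s=0, type 1. Taking each input component in turn:
  • 5: tracked with zero error.
  • 2t: e_ss = 2/K_v with K_v=22.5 → 4/45.
Total e_ss = 4/45.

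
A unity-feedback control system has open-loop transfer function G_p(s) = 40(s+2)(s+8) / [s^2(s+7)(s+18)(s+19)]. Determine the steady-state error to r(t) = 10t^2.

74.8125

Two free integrators in G_p(s): this is a type 2 system.
K_a = lim_{s→0} s^2·G_p(s) = 40·2·8 / (7·18·19) = 320/1197.
r(t) = 10t^2 gives R(s) = 20/s^3.
e_ss = 20/K_a = 20/(320/1197) = 74.8125.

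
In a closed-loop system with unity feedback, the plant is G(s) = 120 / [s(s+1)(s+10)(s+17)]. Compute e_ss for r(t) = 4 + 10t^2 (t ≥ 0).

infinity

One free integrator in G(s): this is a type 1 system. By superposition:
  • 4: tracked with zero error.
  • 10t^2: a type-1 system cannot track it, e_ss → ∞.
The unbounded component dominates.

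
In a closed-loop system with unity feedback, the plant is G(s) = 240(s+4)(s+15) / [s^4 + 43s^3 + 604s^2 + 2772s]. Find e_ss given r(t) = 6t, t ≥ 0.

The denominator has no term below 2772s — 1 pole at s=0, type 1.
K_v = lim_{s→0} s·G(s) = 240·4·15 / 2772 = 400/77.
e_ss = 6/K_v = 6/(400/77) = 1.155.

1.155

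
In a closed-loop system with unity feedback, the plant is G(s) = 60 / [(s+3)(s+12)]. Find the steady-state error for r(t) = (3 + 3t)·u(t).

infinity

No free integrators in G(s): this is a type 0 system. Taking each input component in turn:
  • 3: e_ss = 3/(1+K_p) with K_p=5/3 → 1.125.
  • 3t: a type-0 system cannot track it, e_ss → ∞.
The unbounded component dominates.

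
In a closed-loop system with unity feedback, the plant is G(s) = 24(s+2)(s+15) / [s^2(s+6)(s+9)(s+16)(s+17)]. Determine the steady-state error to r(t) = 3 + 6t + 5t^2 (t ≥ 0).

204

G(s) has two factors of s in the denominator, so the system is type 2. Taking each input component in turn:
  • 3: tracked with zero error.
  • 6t: tracked with zero error.
  • 5t^2: e_ss = 10/K_a with K_a=5/102 → 204.
Total e_ss = 204.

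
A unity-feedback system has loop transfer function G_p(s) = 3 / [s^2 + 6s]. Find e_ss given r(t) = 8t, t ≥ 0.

Lowest-order denominator term is 6s, so the open loop has 1 pole at the origin → type 1 system.
K_v = lim_{s→0} s·G_p(s) = 3 / 6 = 0.5.
e_ss = 8/K_v = 8/0.5 = 16.

16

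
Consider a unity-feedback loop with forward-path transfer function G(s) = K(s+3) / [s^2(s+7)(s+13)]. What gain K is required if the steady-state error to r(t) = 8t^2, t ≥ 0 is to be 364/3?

The open loop has two poles at the origin → type 2 system.
K_a = lim_{s→0} s^2·G(s) = K·3 / (7·13) = (3/91)·K.
e_ss = 16/K_a = 364/3 ⇒ K_a = 12/91 ⇒ K = (12/91)/(3/91) = 4.

4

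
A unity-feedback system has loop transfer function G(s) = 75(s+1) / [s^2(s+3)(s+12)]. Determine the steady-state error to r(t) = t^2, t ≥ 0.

G(s) has two factors of s in the denominator, so the system is type 2.
K_a = lim_{s→0} s^2·G(s) = 75·1 / (3·12) = 25/12.
r(t) = t^2 gives R(s) = 2/s^3.
e_ss = 2/K_a = 2/(25/12) = 0.96.

0.96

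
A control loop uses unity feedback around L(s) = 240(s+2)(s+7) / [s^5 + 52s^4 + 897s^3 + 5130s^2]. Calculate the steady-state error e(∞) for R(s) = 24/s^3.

Lowest-order denominator term is 5130s^2, so the open loop has 2 poles at the origin → type 2 system.
K_a = lim_{s→0} s^2·L(s) = 240·2·7 / 5130 = 112/171.
r(t) = 12t^2 gives R(s) = 24/s^3.
e_ss = 24/K_a = 24/(112/171) = 513/14.

513/14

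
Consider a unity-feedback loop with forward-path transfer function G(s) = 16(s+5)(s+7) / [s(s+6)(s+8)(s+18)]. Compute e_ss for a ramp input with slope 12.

G(s) has one factor of s in the denominator, so the system is type 1.
K_v = lim_{s→0} s·G(s) = 16·5·7 / (6·8·18) = 35/54.
e_ss = 12/K_v = 12/(35/54) = 648/35.

648/35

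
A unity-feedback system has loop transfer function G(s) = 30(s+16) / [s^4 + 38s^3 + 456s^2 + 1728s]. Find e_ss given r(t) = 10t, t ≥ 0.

36

Factoring s from the denominator leaves a polynomial with constant term 1728, so the system is type 1.
K_v = lim_{s→0} s·G(s) = 30·16 / 1728 = 5/18.
e_ss = 10/K_v = 10/(5/18) = 36.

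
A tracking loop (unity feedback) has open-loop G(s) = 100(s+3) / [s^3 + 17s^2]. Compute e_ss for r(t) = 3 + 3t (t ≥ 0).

0

The denominator has no term below 17s^2 — 2 poles at s=0, type 2. Treating each term separately:
  • 3: tracked with zero error.
  • 3t: tracked with zero error.
Total e_ss = 0.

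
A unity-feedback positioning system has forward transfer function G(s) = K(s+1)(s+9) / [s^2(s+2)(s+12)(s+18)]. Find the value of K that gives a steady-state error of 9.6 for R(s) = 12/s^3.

60

Two free integrators in G(s): this is a type 2 system.
K_a = lim_{s→0} s^2·G(s) = K·1·9 / (2·12·18) = (1/48)·K.
e_ss = 12/K_a = 9.6 ⇒ K_a = 1.25 ⇒ K = 1.25/(1/48) = 60.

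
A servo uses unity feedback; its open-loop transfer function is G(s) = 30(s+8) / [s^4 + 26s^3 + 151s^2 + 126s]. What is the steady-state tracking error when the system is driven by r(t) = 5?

0

The denominator has no term below 126s — 1 pole at s=0, type 1.
A type-1 system has K_p = ∞, so it tracks a step input with zero steady-state error.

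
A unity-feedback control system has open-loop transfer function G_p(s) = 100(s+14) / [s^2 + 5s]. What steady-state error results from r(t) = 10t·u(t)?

Factoring s from the denominator leaves a polynomial with constant term 5, so the system is type 1.
K_v = lim_{s→0} s·G_p(s) = 100·14 / 5 = 280.
e_ss = 10/K_v = 10/280 = 1/28.

1/28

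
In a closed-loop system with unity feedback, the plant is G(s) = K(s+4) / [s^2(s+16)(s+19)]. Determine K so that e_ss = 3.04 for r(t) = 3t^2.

150

System type = 2 (two poles at s=0).
K_a = lim_{s→0} s^2·G(s) = K·4 / (16·19) = (1/76)·K.
e_ss = 6/K_a = 3.04 ⇒ K_a = 75/38 ⇒ K = (75/38)/(1/76) = 150.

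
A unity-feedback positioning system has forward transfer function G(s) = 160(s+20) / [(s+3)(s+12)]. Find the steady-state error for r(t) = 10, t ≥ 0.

90/809

The open loop has no poles at the origin → type 0 system.
K_p = lim_{s→0} G(s) = 160·20 / (3·12) = 800/9.
e_ss = 10/(1 + K_p) = 10/(809/9) = 90/809.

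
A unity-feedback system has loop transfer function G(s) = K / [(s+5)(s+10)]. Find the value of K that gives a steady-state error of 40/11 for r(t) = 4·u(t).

5

G(s) has no factors of s in the denominator, so the system is type 0.
K_p = lim_{s→0} G(s) = K / (5·10) = 0.02·K.
e_ss = 4/(1 + K_p) = 40/11 ⇒ 1 + 0.02·K = 1.1 ⇒ K = 5.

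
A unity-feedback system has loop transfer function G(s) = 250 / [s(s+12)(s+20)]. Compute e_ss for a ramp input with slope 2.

System type = 1 (one pole at s=0).
K_v = lim_{s→0} s·G(s) = 250 / (12·20) = 25/24.
e_ss = 2/K_v = 2/(25/24) = 1.92.

1.92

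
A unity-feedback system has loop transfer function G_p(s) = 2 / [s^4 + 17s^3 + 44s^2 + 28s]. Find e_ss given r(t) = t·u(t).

Lowest-order denominator term is 28s, so the open loop has 1 pole at the origin → type 1 system.
K_v = lim_{s→0} s·G_p(s) = 2 / 28 = 1/14.
e_ss = 1/K_v = 1/(1/14) = 14.

14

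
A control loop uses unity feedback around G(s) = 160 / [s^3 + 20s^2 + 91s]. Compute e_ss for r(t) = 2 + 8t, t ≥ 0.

4.55

Lowest-order denominator term is 91s, so the open loop has 1 pole at the origin → type 1 system. Taking each input component in turn:
  • 2: tracked with zero error.
  • 8t: e_ss = 8/K_v with K_v=160/91 → 4.55.
Total e_ss = 4.55.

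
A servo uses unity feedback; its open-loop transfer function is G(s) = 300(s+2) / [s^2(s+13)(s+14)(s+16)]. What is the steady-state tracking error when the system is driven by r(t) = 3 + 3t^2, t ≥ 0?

29.12

G(s) has two factors of s in the denominator, so the system is type 2. Taking each input component in turn:
  • 3: tracked with zero error.
  • 3t^2: e_ss = 6/K_a with K_a=75/364 → 29.12.
Total e_ss = 29.12.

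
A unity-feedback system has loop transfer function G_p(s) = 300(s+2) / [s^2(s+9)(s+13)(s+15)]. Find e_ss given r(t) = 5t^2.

Two free integrators in G_p(s): this is a type 2 system.
K_a = lim_{s→0} s^2·G_p(s) = 300·2 / (9·13·15) = 40/117.
r(t) = 5t^2 gives R(s) = 10/s^3.
e_ss = 10/K_a = 10/(40/117) = 29.25.

29.25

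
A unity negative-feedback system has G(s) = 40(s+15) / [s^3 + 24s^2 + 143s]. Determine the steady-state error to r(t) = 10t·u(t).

The denominator has no term below 143s — 1 pole at s=0, type 1.
K_v = lim_{s→0} s·G(s) = 40·15 / 143 = 600/143.
e_ss = 10/K_v = 10/(600/143) = 143/60.

143/60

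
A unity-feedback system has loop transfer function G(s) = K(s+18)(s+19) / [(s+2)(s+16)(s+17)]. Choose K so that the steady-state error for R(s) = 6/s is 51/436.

G(s) has no factors of s in the denominator, so the system is type 0.
K_p = lim_{s→0} G(s) = K·18·19 / (2·16·17) = (171/272)·K.
e_ss = 6/(1 + K_p) = 51/436 ⇒ 1 + (171/272)·K = 872/17 ⇒ K = 80.

80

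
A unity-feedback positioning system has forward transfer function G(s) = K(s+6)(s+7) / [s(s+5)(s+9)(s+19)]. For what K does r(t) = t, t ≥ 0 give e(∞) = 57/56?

20

System type = 1 (one pole at s=0).
K_v = lim_{s→0} s·G(s) = K·6·7 / (5·9·19) = (14/285)·K.
e_ss = 1/K_v = 57/56 ⇒ K_v = 56/57 ⇒ K = (56/57)/(14/285) = 20.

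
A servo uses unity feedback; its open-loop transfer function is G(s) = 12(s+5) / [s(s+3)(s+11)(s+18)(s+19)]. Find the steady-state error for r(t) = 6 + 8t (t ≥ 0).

1504.8

G(s) has one factor of s in the denominator, so the system is type 1. Treating each term separately:
  • 6: tracked with zero error.
  • 8t: e_ss = 8/K_v with K_v=10/1881 → 1504.8.
Total e_ss = 1504.8.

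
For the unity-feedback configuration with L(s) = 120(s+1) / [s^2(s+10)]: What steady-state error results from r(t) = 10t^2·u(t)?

5/3

The open loop has two poles at the origin → type 2 system.
K_a = lim_{s→0} s^2·L(s) = 120·1 / (10) = 12.
r(t) = 10t^2 gives R(s) = 20/s^3.
e_ss = 20/K_a = 20/12 = 5/3.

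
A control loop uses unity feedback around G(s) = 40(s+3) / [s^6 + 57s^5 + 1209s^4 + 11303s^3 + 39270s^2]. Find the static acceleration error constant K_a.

Factoring s^2 from the denominator leaves a polynomial with constant term 39270, so the system is type 2.
K_a = lim_{s→0} s^2·G(s) = 40·3 / 39270 = 4/1309.

4/1309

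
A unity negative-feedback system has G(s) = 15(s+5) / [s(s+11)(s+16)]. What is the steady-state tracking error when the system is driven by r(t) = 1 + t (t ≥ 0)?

176/75

One free integrator in G(s): this is a type 1 system. By superposition:
  • 1: tracked with zero error.
  • t: e_ss = 1/K_v with K_v=75/176 → 176/75.
Total e_ss = 176/75.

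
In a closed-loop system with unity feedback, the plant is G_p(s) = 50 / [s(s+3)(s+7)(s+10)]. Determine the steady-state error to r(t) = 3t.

The open loop has one pole at the origin → type 1 system.
K_v = lim_{s→0} s·G_p(s) = 50 / (3·7·10) = 5/21.
e_ss = 3/K_v = 3/(5/21) = 12.6.

12.6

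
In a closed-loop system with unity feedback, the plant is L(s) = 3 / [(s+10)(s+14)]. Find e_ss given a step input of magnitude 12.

1680/143

L(s) has no factors of s in the denominator, so the system is type 0.
K_p = lim_{s→0} L(s) = 3 / (10·14) = 3/140.
e_ss = 12/(1 + K_p) = 12/(143/140) = 1680/143.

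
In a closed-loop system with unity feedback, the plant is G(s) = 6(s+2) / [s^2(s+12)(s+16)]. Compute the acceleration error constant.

0.0625

System type = 2 (two poles at s=0).
K_a = lim_{s→0} s^2·G(s) = 6·2 / (12·16) = 0.0625.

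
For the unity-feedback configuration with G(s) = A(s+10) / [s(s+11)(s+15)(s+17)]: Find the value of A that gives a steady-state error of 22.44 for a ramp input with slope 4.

G(s) has one factor of s in the denominator, so the system is type 1.
K_v = lim_{s→0} s·G(s) = A·10 / (11·15·17) = (2/561)·A.
e_ss = 4/K_v = 22.44 ⇒ K_v = 100/561 ⇒ A = (100/561)/(2/561) = 50.

50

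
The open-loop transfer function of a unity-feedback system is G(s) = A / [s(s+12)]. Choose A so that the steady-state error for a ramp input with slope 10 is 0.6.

200

G(s) has one factor of s in the denominator, so the system is type 1.
K_v = lim_{s→0} s·G(s) = A / (12) = (1/12)·A.
e_ss = 10/K_v = 0.6 ⇒ K_v = 50/3 ⇒ A = (50/3)/(1/12) = 200.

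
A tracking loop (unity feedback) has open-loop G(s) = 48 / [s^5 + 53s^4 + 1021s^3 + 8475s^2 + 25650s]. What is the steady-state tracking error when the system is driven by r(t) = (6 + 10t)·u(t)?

The denominator has no term below 25650s — 1 pole at s=0, type 1. Taking each input component in turn:
  • 6: tracked with zero error.
  • 10t: e_ss = 10/K_v with K_v=8/4275 → 5343.75.
Total e_ss = 5343.75.

5343.75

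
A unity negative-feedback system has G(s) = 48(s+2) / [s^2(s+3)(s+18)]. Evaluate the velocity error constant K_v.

K_v = lim_{s→0} s·G(s); with 2 poles at the origin the limit diverges, so K_v = ∞.

infinity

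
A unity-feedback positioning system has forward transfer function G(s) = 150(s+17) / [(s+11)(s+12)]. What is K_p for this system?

The open loop has no poles at the origin → type 0 system.
K_p = lim_{s→0} G(s) = 150·17 / (11·12) = 425/22.

425/22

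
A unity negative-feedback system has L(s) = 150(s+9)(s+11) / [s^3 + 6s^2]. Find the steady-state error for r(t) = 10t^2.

4/495

Lowest-order denominator term is 6s^2, so the open loop has 2 poles at the origin → type 2 system.
K_a = lim_{s→0} s^2·L(s) = 150·9·11 / 6 = 2475.
r(t) = 10t^2 gives R(s) = 20/s^3.
e_ss = 20/K_a = 20/2475 = 4/495.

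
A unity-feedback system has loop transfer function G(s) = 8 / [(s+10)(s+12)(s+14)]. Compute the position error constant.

The open loop has no poles at the origin → type 0 system.
K_p = lim_{s→0} G(s) = 8 / (10·12·14) = 1/210.

1/210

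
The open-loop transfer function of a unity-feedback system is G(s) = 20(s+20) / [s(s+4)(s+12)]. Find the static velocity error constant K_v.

One free integrator in G(s): this is a type 1 system.
K_v = lim_{s→0} s·G(s) = 20·20 / (4·12) = 25/3.

25/3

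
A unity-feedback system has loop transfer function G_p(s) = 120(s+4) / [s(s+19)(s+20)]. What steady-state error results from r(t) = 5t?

95/24

G_p(s) has one factor of s in the denominator, so the system is type 1.
K_v = lim_{s→0} s·G_p(s) = 120·4 / (19·20) = 24/19.
e_ss = 5/K_v = 5/(24/19) = 95/24.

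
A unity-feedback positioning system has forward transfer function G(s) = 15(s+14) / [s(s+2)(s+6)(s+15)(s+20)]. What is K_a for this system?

0

The open loop has one pole at the origin → type 1 system.
K_a = lim_{s→0} s^2·G(s) = 0 (the extra factor of s kills the finite limit).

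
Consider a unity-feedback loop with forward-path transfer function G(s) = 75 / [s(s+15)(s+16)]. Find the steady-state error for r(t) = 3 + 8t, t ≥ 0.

25.6

System type = 1 (one pole at s=0). Treating each term separately:
  • 3: tracked with zero error.
  • 8t: e_ss = 8/K_v with K_v=0.3125 → 25.6.
Total e_ss = 25.6.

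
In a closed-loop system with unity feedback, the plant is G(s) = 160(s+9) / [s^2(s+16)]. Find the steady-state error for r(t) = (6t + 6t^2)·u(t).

2/15

G(s) has two factors of s in the denominator, so the system is type 2. By superposition:
  • 6t: tracked with zero error.
  • 6t^2: e_ss = 12/K_a with K_a=90 → 2/15.
Total e_ss = 2/15.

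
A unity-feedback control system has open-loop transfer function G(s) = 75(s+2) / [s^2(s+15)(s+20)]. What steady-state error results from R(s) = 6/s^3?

The open loop has two poles at the origin → type 2 system.
K_a = lim_{s→0} s^2·G(s) = 75·2 / (15·20) = 0.5.
r(t) = 3t^2 gives R(s) = 6/s^3.
e_ss = 6/K_a = 6/0.5 = 12.

12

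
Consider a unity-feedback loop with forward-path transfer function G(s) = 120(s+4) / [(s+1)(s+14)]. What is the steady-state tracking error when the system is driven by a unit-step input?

The open loop has no poles at the origin → type 0 system.
K_p = lim_{s→0} G(s) = 120·4 / (1·14) = 240/7.
e_ss = 1/(1 + K_p) = 1/(247/7) = 7/247.

7/247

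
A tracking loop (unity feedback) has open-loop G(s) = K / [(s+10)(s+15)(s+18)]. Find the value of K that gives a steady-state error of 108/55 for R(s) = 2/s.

G(s) has no factors of s in the denominator, so the system is type 0.
K_p = lim_{s→0} G(s) = K / (10·15·18) = (1/2700)·K.
e_ss = 2/(1 + K_p) = 108/55 ⇒ 1 + (1/2700)·K = 55/54 ⇒ K = 50.

50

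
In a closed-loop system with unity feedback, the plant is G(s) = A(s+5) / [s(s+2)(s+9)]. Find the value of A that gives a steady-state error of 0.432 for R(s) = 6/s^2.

50

System type = 1 (one pole at s=0).
K_v = lim_{s→0} s·G(s) = A·5 / (2·9) = (5/18)·A.
e_ss = 6/K_v = 0.432 ⇒ K_v = 125/9 ⇒ A = (125/9)/(5/18) = 50.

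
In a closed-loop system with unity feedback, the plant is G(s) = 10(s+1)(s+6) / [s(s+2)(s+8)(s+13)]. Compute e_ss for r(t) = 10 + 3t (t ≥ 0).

System type = 1 (one pole at s=0). Treating each term separately:
  • 10: tracked with zero error.
  • 3t: e_ss = 3/K_v with K_v=15/52 → 10.4.
Total e_ss = 10.4.

10.4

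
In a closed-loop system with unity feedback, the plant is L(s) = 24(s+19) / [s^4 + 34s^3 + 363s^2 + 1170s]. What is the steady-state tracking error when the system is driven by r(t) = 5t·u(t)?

Factoring s from the denominator leaves a polynomial with constant term 1170, so the system is type 1.
K_v = lim_{s→0} s·L(s) = 24·19 / 1170 = 76/195.
e_ss = 5/K_v = 5/(76/195) = 975/76.

975/76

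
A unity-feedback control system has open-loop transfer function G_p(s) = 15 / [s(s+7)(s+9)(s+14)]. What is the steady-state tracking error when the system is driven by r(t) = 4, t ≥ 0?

One free integrator in G_p(s): this is a type 1 system.
K_p = ∞ for a type-1 system; e_ss to a step is zero.

0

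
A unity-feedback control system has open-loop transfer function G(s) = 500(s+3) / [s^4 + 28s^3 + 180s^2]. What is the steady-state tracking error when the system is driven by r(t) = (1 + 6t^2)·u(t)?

1.44

Factoring s^2 from the denominator leaves a polynomial with constant term 180, so the system is type 2. Taking each input component in turn:
  • 1: tracked with zero error.
  • 6t^2: e_ss = 12/K_a with K_a=25/3 → 1.44.
Total e_ss = 1.44.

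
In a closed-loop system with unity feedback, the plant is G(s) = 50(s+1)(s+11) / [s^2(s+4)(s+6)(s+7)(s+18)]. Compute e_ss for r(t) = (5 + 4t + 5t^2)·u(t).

3024/55

Two free integrators in G(s): this is a type 2 system. Taking each input component in turn:
  • 5: tracked with zero error.
  • 4t: tracked with zero error.
  • 5t^2: e_ss = 10/K_a with K_a=275/1512 → 3024/55.
Total e_ss = 3024/55.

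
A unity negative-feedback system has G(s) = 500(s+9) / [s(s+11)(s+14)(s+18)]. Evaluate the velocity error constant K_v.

125/77

One free integrator in G(s): this is a type 1 system.
K_v = lim_{s→0} s·G(s) = 500·9 / (11·14·18) = 125/77.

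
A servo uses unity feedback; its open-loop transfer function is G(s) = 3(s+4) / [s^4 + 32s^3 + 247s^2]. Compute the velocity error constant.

infinity

K_v = lim_{s→0} s·G(s); with 2 poles at the origin the limit diverges, so K_v = ∞.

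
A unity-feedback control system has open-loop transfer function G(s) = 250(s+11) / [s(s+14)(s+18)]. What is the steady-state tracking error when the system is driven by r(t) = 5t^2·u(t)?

infinity

G(s) has one factor of s in the denominator, so the system is type 1.
K_a = lim_{s→0} s^2·G(s) = 0; the steady-state error to this parabolic input grows without bound.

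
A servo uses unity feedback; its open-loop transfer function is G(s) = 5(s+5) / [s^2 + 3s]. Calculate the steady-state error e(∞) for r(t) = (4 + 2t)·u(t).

Lowest-order denominator term is 3s, so the open loop has 1 pole at the origin → type 1 system. Taking each input component in turn:
  • 4: tracked with zero error.
  • 2t: e_ss = 2/K_v with K_v=25/3 → 0.24.
Total e_ss = 0.24.

0.24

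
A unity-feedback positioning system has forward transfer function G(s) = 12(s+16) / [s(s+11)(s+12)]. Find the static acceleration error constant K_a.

0

The open loop has one pole at the origin → type 1 system.
K_a = lim_{s→0} s^2·G(s) = 0 (the extra factor of s kills the finite limit).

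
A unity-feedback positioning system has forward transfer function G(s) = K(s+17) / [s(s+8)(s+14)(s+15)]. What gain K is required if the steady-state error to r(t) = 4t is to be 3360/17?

2

One free integrator in G(s): this is a type 1 system.
K_v = lim_{s→0} s·G(s) = K·17 / (8·14·15) = (17/1680)·K.
e_ss = 4/K_v = 3360/17 ⇒ K_v = 17/840 ⇒ K = (17/840)/(17/1680) = 2.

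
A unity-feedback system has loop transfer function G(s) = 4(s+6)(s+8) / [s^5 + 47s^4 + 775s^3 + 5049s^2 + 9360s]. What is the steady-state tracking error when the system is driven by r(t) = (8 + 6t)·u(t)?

292.5

The denominator has no term below 9360s — 1 pole at s=0, type 1. Taking each input component in turn:
  • 8: tracked with zero error.
  • 6t: e_ss = 6/K_v with K_v=4/195 → 292.5.
Total e_ss = 292.5.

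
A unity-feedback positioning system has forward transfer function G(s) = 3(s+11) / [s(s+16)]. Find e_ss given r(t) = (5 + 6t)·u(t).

The open loop has one pole at the origin → type 1 system. By superposition:
  • 5: tracked with zero error.
  • 6t: e_ss = 6/K_v with K_v=2.0625 → 32/11.
Total e_ss = 32/11.

32/11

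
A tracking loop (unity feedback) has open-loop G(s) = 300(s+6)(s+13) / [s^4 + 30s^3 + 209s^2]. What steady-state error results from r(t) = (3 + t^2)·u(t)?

209/11700

Factoring s^2 from the denominator leaves a polynomial with constant term 209, so the system is type 2. Taking each input component in turn:
  • 3: tracked with zero error.
  • t^2: e_ss = 2/K_a with K_a=23400/209 → 209/11700.
Total e_ss = 209/11700.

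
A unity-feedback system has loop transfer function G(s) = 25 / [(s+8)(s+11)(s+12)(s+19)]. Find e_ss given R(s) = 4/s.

G(s) has no factors of s in the denominator, so the system is type 0.
K_p = lim_{s→0} G(s) = 25 / (8·11·12·19) = 25/20064.
e_ss = 4/(1 + K_p) = 4/(20089/20064) = 80256/20089.

80256/20089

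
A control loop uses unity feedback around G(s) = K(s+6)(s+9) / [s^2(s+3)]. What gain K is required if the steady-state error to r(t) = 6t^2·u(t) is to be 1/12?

8

The open loop has two poles at the origin → type 2 system.
K_a = lim_{s→0} s^2·G(s) = K·6·9 / (3) = 18·K.
e_ss = 12/K_a = 1/12 ⇒ K_a = 144 ⇒ K = 144/18 = 8.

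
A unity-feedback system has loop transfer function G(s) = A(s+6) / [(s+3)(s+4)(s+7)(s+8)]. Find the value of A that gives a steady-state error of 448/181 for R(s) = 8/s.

No free integrators in G(s): this is a type 0 system.
K_p = lim_{s→0} G(s) = A·6 / (3·4·7·8) = (1/112)·A.
e_ss = 8/(1 + K_p) = 448/181 ⇒ 1 + (1/112)·A = 181/56 ⇒ A = 250.

250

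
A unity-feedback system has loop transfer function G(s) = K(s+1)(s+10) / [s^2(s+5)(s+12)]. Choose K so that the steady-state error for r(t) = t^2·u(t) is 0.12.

Two free integrators in G(s): this is a type 2 system.
K_a = lim_{s→0} s^2·G(s) = K·1·10 / (5·12) = (1/6)·K.
e_ss = 2/K_a = 0.12 ⇒ K_a = 50/3 ⇒ K = (50/3)/(1/6) = 100.

100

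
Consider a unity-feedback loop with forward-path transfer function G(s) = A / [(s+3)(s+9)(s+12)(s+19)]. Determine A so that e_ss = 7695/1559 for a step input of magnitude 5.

System type = 0 (no poles at s=0).
K_p = lim_{s→0} G(s) = A / (3·9·12·19) = (1/6156)·A.
e_ss = 5/(1 + K_p) = 7695/1559 ⇒ 1 + (1/6156)·A = 1559/1539 ⇒ A = 80.

80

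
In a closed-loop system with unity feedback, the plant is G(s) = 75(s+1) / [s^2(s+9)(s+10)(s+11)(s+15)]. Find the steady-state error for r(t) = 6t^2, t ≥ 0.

System type = 2 (two poles at s=0).
K_a = lim_{s→0} s^2·G(s) = 75·1 / (9·10·11·15) = 1/198.
r(t) = 6t^2 gives R(s) = 12/s^3.
e_ss = 12/K_a = 12/(1/198) = 2376.

2376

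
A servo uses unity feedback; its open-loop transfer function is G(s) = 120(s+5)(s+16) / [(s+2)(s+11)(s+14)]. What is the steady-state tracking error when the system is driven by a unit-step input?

77/2477

The open loop has no poles at the origin → type 0 system.
K_p = lim_{s→0} G(s) = 120·5·16 / (2·11·14) = 2400/77.
e_ss = 1/(1 + K_p) = 1/(2477/77) = 77/2477.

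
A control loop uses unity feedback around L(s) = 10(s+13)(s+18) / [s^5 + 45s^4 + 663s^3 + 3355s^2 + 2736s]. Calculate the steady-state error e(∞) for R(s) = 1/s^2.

Factoring s from the denominator leaves a polynomial with constant term 2736, so the system is type 1.
K_v = lim_{s→0} s·L(s) = 10·13·18 / 2736 = 65/76.
e_ss = 1/K_v = 1/(65/76) = 76/65.

76/65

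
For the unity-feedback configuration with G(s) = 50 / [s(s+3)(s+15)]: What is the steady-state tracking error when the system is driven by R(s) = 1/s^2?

0.9

System type = 1 (one pole at s=0).
K_v = lim_{s→0} s·G(s) = 50 / (3·15) = 10/9.
e_ss = 1/K_v = 1/(10/9) = 0.9.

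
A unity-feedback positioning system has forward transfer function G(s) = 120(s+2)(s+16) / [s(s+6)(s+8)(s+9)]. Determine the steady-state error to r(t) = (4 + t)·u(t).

System type = 1 (one pole at s=0). Taking each input component in turn:
  • 4: tracked with zero error.
  • t: e_ss = 1/K_v with K_v=80/9 → 0.1125.
Total e_ss = 0.1125.

0.1125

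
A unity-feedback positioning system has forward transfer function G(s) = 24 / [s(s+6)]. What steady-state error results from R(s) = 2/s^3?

The open loop has one pole at the origin → type 1 system.
K_a = lim_{s→0} s^2·G(s) = 0; the steady-state error to this parabolic input grows without bound.

infinity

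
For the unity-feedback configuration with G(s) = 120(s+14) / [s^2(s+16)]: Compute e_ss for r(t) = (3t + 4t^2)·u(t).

Two free integrators in G(s): this is a type 2 system. By superposition:
  • 3t: tracked with zero error.
  • 4t^2: e_ss = 8/K_a with K_a=105 → 8/105.
Total e_ss = 8/105.

8/105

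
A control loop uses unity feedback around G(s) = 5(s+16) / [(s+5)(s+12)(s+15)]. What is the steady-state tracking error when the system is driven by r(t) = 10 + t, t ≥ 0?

System type = 0 (no poles at s=0). Treating each term separately:
  • 10: e_ss = 10/(1+K_p) with K_p=4/45 → 450/49.
  • t: a type-0 system cannot track it, e_ss → ∞.
The unbounded component dominates.

infinity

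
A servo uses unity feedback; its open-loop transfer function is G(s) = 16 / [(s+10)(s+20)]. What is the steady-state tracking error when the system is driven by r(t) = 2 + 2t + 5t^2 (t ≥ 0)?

G(s) has no factors of s in the denominator, so the system is type 0. Taking each input component in turn:
  • 2: e_ss = 2/(1+K_p) with K_p=0.08 → 50/27.
  • 2t: a type-0 system cannot track it, e_ss → ∞.
  • 5t^2: a type-0 system cannot track it, e_ss → ∞.
The unbounded component dominates.

infinity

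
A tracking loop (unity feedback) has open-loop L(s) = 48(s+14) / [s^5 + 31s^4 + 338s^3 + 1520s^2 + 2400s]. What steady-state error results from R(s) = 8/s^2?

200/7

Factoring s from the denominator leaves a polynomial with constant term 2400, so the system is type 1.
K_v = lim_{s→0} s·L(s) = 48·14 / 2400 = 0.28.
e_ss = 8/K_v = 8/0.28 = 200/7.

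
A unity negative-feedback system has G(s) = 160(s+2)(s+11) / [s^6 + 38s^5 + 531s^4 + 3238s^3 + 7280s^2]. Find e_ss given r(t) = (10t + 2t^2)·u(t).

91/11

The denominator has no term below 7280s^2 — 2 poles at s=0, type 2. Taking each input component in turn:
  • 10t: tracked with zero error.
  • 2t^2: e_ss = 4/K_a with K_a=44/91 → 91/11.
Total e_ss = 91/11.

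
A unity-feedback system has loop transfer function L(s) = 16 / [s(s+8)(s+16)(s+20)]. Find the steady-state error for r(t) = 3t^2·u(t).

L(s) has one factor of s in the denominator, so the system is type 1.
For a type-1 system K_a = 0, so e_ss to a parabolic input is unbounded.

infinity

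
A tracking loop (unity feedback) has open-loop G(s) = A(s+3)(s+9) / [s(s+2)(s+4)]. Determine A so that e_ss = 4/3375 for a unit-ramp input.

The open loop has one pole at the origin → type 1 system.
K_v = lim_{s→0} s·G(s) = A·3·9 / (2·4) = 3.375·A.
e_ss = 1/K_v = 4/3375 ⇒ K_v = 843.75 ⇒ A = 843.75/3.375 = 250.

250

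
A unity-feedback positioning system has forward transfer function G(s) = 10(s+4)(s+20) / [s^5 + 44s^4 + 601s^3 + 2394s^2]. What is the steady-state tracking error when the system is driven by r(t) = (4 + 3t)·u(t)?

Factoring s^2 from the denominator leaves a polynomial with constant term 2394, so the system is type 2. Treating each term separately:
  • 4: tracked with zero error.
  • 3t: tracked with zero error.
Total e_ss = 0.

0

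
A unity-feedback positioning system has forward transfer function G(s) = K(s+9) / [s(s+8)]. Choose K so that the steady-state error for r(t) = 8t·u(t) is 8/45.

One free integrator in G(s): this is a type 1 system.
K_v = lim_{s→0} s·G(s) = K·9 / (8) = 1.125·K.
e_ss = 8/K_v = 8/45 ⇒ K_v = 45 ⇒ K = 45/1.125 = 40.

40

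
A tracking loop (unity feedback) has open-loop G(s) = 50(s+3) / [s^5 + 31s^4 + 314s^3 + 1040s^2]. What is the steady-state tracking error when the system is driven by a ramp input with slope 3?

0

Factoring s^2 from the denominator leaves a polynomial with constant term 1040, so the system is type 2.
A type-2 system has K_v = ∞, so it tracks a ramp input with zero steady-state error.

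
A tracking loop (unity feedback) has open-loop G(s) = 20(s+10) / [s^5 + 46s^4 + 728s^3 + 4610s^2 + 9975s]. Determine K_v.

Lowest-order denominator term is 9975s, so the open loop has 1 pole at the origin → type 1 system.
K_v = lim_{s→0} s·G(s) = 20·10 / 9975 = 8/399.

8/399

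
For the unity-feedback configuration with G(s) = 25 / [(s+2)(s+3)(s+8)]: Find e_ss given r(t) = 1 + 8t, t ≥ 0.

infinity

The open loop has no poles at the origin → type 0 system. Treating each term separately:
  • 1: e_ss = 1/(1+K_p) with K_p=25/48 → 48/73.
  • 8t: a type-0 system cannot track it, e_ss → ∞.
The unbounded component dominates.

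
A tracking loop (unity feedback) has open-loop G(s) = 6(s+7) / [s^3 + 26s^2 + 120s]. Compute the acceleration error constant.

Factoring s from the denominator leaves a polynomial with constant term 120, so the system is type 1.
K_a = lim_{s→0} s^2·G(s) = 0 (the extra factor of s kills the finite limit).

0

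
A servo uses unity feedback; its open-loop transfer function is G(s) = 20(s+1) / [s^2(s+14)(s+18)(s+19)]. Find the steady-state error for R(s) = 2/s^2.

0

Two free integrators in G(s): this is a type 2 system.
K_v = ∞ for a type-2 system; e_ss to a ramp is zero.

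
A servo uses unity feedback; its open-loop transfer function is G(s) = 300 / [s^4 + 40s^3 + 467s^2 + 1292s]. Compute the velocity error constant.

75/323

Factoring s from the denominator leaves a polynomial with constant term 1292, so the system is type 1.
K_v = lim_{s→0} s·G(s) = 300 / 1292 = 75/323.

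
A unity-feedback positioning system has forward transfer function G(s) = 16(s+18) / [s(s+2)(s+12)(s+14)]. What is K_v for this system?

System type = 1 (one pole at s=0).
K_v = lim_{s→0} s·G(s) = 16·18 / (2·12·14) = 6/7.

6/7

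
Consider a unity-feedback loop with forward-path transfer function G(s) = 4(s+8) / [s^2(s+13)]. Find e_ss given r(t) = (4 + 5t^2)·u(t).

Two free integrators in G(s): this is a type 2 system. Treating each term separately:
  • 4: tracked with zero error.
  • 5t^2: e_ss = 10/K_a with K_a=32/13 → 4.0625.
Total e_ss = 4.0625.

4.0625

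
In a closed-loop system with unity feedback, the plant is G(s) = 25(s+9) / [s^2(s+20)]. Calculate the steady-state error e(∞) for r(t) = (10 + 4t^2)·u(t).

G(s) has two factors of s in the denominator, so the system is type 2. Taking each input component in turn:
  • 10: tracked with zero error.
  • 4t^2: e_ss = 8/K_a with K_a=11.25 → 32/45.
Total e_ss = 32/45.

32/45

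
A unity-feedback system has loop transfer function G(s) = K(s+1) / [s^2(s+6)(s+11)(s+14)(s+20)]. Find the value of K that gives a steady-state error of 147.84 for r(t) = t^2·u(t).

250

G(s) has two factors of s in the denominator, so the system is type 2.
K_a = lim_{s→0} s^2·G(s) = K·1 / (6·11·14·20) = (1/18480)·K.
e_ss = 2/K_a = 147.84 ⇒ K_a = 25/1848 ⇒ K = (25/1848)/(1/18480) = 250.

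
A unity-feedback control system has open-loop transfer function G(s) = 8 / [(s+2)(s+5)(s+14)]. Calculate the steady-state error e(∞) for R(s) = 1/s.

No free integrators in G(s): this is a type 0 system.
K_p = lim_{s→0} G(s) = 8 / (2·5·14) = 2/35.
e_ss = 1/(1 + K_p) = 1/(37/35) = 35/37.

35/37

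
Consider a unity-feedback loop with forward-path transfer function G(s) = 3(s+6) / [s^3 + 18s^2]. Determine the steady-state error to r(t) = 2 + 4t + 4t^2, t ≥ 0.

8

The denominator has no term below 18s^2 — 2 poles at s=0, type 2. Taking each input component in turn:
  • 2: tracked with zero error.
  • 4t: tracked with zero error.
  • 4t^2: e_ss = 8/K_a with K_a=1 → 8.
Total e_ss = 8.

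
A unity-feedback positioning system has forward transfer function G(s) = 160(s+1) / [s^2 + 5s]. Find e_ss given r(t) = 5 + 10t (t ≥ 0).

Lowest-order denominator term is 5s, so the open loop has 1 pole at the origin → type 1 system. Taking each input component in turn:
  • 5: tracked with zero error.
  • 10t: e_ss = 10/K_v with K_v=32 → 0.3125.
Total e_ss = 0.3125.

0.3125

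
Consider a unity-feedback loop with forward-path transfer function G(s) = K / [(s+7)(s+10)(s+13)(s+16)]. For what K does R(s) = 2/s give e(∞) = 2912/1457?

10

G(s) has no factors of s in the denominator, so the system is type 0.
K_p = lim_{s→0} G(s) = K / (7·10·13·16) = (1/14560)·K.
e_ss = 2/(1 + K_p) = 2912/1457 ⇒ 1 + (1/14560)·K = 1457/1456 ⇒ K = 10.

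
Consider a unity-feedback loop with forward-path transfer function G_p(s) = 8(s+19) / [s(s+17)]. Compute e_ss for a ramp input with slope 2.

17/76

G_p(s) has one factor of s in the denominator, so the system is type 1.
K_v = lim_{s→0} s·G_p(s) = 8·19 / (17) = 152/17.
e_ss = 2/K_v = 2/(152/17) = 17/76.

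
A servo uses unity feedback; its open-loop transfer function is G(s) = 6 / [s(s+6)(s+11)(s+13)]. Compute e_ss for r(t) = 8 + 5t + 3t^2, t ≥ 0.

The open loop has one pole at the origin → type 1 system. By superposition:
  • 8: tracked with zero error.
  • 5t: e_ss = 5/K_v with K_v=1/143 → 715.
  • 3t^2: a type-1 system cannot track it, e_ss → ∞.
The unbounded component dominates.

infinity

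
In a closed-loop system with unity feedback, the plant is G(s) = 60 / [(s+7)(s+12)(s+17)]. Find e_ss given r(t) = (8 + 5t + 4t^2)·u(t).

infinity

No free integrators in G(s): this is a type 0 system. Taking each input component in turn:
  • 8: e_ss = 8/(1+K_p) with K_p=5/119 → 238/31.
  • 5t: a type-0 system cannot track it, e_ss → ∞.
  • 4t^2: a type-0 system cannot track it, e_ss → ∞.
The unbounded component dominates.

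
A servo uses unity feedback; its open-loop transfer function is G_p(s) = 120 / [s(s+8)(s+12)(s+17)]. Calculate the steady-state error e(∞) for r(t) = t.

System type = 1 (one pole at s=0).
K_v = lim_{s→0} s·G_p(s) = 120 / (8·12·17) = 5/68.
e_ss = 1/K_v = 1/(5/68) = 13.6.

13.6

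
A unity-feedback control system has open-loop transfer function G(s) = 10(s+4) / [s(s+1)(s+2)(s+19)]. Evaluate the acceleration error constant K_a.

G(s) has one factor of s in the denominator, so the system is type 1.
K_a = lim_{s→0} s^2·G(s) = 0 (the extra factor of s kills the finite limit).

0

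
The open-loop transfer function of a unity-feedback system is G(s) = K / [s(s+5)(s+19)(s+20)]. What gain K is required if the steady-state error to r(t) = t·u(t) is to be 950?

2

System type = 1 (one pole at s=0).
K_v = lim_{s→0} s·G(s) = K / (5·19·20) = (1/1900)·K.
e_ss = 1/K_v = 950 ⇒ K_v = 1/950 ⇒ K = (1/950)/(1/1900) = 2.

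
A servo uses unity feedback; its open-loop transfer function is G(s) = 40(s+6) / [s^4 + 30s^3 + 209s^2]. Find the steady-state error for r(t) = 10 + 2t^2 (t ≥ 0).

Lowest-order denominator term is 209s^2, so the open loop has 2 poles at the origin → type 2 system. Treating each term separately:
  • 10: tracked with zero error.
  • 2t^2: e_ss = 4/K_a with K_a=240/209 → 209/60.
Total e_ss = 209/60.

209/60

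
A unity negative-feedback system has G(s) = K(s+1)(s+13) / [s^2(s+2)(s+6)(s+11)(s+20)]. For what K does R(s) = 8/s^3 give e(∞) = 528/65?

G(s) has two factors of s in the denominator, so the system is type 2.
K_a = lim_{s→0} s^2·G(s) = K·1·13 / (2·6·11·20) = (13/2640)·K.
e_ss = 8/K_a = 528/65 ⇒ K_a = 65/66 ⇒ K = (65/66)/(13/2640) = 200.

200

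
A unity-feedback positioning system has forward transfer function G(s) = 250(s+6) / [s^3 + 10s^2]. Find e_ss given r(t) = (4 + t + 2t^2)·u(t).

2/75

Lowest-order denominator term is 10s^2, so the open loop has 2 poles at the origin → type 2 system. Taking each input component in turn:
  • 4: tracked with zero error.
  • t: tracked with zero error.
  • 2t^2: e_ss = 4/K_a with K_a=150 → 2/75.
Total e_ss = 2/75.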